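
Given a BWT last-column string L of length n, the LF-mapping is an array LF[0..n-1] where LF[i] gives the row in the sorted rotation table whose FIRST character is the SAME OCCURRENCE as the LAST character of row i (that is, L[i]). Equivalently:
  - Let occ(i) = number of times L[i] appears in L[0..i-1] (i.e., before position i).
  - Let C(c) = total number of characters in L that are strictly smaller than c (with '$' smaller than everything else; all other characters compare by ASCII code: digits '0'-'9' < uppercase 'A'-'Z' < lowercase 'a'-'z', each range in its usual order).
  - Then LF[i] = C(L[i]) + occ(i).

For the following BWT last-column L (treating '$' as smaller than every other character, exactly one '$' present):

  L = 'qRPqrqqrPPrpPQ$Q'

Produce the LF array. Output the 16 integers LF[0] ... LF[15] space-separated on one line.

Char counts: '$':1, 'P':4, 'Q':2, 'R':1, 'p':1, 'q':4, 'r':3
C (first-col start): C('$')=0, C('P')=1, C('Q')=5, C('R')=7, C('p')=8, C('q')=9, C('r')=13
L[0]='q': occ=0, LF[0]=C('q')+0=9+0=9
L[1]='R': occ=0, LF[1]=C('R')+0=7+0=7
L[2]='P': occ=0, LF[2]=C('P')+0=1+0=1
L[3]='q': occ=1, LF[3]=C('q')+1=9+1=10
L[4]='r': occ=0, LF[4]=C('r')+0=13+0=13
L[5]='q': occ=2, LF[5]=C('q')+2=9+2=11
L[6]='q': occ=3, LF[6]=C('q')+3=9+3=12
L[7]='r': occ=1, LF[7]=C('r')+1=13+1=14
L[8]='P': occ=1, LF[8]=C('P')+1=1+1=2
L[9]='P': occ=2, LF[9]=C('P')+2=1+2=3
L[10]='r': occ=2, LF[10]=C('r')+2=13+2=15
L[11]='p': occ=0, LF[11]=C('p')+0=8+0=8
L[12]='P': occ=3, LF[12]=C('P')+3=1+3=4
L[13]='Q': occ=0, LF[13]=C('Q')+0=5+0=5
L[14]='$': occ=0, LF[14]=C('$')+0=0+0=0
L[15]='Q': occ=1, LF[15]=C('Q')+1=5+1=6

Answer: 9 7 1 10 13 11 12 14 2 3 15 8 4 5 0 6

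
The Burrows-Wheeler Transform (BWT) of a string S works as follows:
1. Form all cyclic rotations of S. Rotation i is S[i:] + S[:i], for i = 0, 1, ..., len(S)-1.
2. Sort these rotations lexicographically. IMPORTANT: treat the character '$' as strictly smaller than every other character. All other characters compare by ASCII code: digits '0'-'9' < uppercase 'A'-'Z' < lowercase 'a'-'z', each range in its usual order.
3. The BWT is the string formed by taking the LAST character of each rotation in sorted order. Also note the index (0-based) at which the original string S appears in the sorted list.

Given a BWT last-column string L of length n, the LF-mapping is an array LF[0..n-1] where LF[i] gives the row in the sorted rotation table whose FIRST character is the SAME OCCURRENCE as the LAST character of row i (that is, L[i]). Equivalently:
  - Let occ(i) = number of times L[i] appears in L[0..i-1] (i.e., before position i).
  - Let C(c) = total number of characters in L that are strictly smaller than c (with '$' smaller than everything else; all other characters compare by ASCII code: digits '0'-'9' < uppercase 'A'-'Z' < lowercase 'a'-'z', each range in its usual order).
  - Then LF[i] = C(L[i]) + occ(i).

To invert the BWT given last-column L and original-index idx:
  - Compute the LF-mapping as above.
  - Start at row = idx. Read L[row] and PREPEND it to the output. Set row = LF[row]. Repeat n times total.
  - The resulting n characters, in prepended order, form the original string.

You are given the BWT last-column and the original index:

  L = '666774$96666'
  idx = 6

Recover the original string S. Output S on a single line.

Answer: 67646696766$

Derivation:
LF mapping: 2 3 4 9 10 1 0 11 5 6 7 8
Walk LF starting at row 6, prepending L[row]:
  step 1: row=6, L[6]='$', prepend. Next row=LF[6]=0
  step 2: row=0, L[0]='6', prepend. Next row=LF[0]=2
  step 3: row=2, L[2]='6', prepend. Next row=LF[2]=4
  step 4: row=4, L[4]='7', prepend. Next row=LF[4]=10
  step 5: row=10, L[10]='6', prepend. Next row=LF[10]=7
  step 6: row=7, L[7]='9', prepend. Next row=LF[7]=11
  step 7: row=11, L[11]='6', prepend. Next row=LF[11]=8
  step 8: row=8, L[8]='6', prepend. Next row=LF[8]=5
  step 9: row=5, L[5]='4', prepend. Next row=LF[5]=1
  step 10: row=1, L[1]='6', prepend. Next row=LF[1]=3
  step 11: row=3, L[3]='7', prepend. Next row=LF[3]=9
  step 12: row=9, L[9]='6', prepend. Next row=LF[9]=6
Reversed output: 67646696766$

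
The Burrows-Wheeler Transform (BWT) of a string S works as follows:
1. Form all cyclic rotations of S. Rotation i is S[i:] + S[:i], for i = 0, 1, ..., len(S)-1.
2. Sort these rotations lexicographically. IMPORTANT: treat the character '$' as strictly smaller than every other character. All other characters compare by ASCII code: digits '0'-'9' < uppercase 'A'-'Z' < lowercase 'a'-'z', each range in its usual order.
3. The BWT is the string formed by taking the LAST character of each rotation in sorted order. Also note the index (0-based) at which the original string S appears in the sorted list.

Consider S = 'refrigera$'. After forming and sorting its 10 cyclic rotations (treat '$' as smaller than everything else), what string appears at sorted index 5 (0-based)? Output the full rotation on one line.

All 10 rotations (rotation i = S[i:]+S[:i]):
  rot[0] = refrigera$
  rot[1] = efrigera$r
  rot[2] = frigera$re
  rot[3] = rigera$ref
  rot[4] = igera$refr
  rot[5] = gera$refri
  rot[6] = era$refrig
  rot[7] = ra$refrige
  rot[8] = a$refriger
  rot[9] = $refrigera
Sorted (with $ < everything):
  sorted[0] = $refrigera
  sorted[1] = a$refriger
  sorted[2] = efrigera$r
  sorted[3] = era$refrig
  sorted[4] = frigera$re
  sorted[5] = gera$refri
  sorted[6] = igera$refr
  sorted[7] = ra$refrige
  sorted[8] = refrigera$
  sorted[9] = rigera$ref
sorted[5] = gera$refri

Answer: gera$refri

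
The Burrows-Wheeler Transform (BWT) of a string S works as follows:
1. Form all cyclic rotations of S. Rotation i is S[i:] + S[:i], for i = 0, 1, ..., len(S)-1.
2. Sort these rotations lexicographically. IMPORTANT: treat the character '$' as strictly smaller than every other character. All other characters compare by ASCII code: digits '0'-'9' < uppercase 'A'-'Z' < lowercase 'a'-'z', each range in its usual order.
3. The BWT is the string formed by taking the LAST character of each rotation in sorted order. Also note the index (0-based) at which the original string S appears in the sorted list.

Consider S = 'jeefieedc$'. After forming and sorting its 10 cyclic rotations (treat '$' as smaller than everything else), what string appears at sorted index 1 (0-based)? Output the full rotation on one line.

Answer: c$jeefieed

Derivation:
All 10 rotations (rotation i = S[i:]+S[:i]):
  rot[0] = jeefieedc$
  rot[1] = eefieedc$j
  rot[2] = efieedc$je
  rot[3] = fieedc$jee
  rot[4] = ieedc$jeef
  rot[5] = eedc$jeefi
  rot[6] = edc$jeefie
  rot[7] = dc$jeefiee
  rot[8] = c$jeefieed
  rot[9] = $jeefieedc
Sorted (with $ < everything):
  sorted[0] = $jeefieedc
  sorted[1] = c$jeefieed
  sorted[2] = dc$jeefiee
  sorted[3] = edc$jeefie
  sorted[4] = eedc$jeefi
  sorted[5] = eefieedc$j
  sorted[6] = efieedc$je
  sorted[7] = fieedc$jee
  sorted[8] = ieedc$jeef
  sorted[9] = jeefieedc$
sorted[1] = c$jeefieed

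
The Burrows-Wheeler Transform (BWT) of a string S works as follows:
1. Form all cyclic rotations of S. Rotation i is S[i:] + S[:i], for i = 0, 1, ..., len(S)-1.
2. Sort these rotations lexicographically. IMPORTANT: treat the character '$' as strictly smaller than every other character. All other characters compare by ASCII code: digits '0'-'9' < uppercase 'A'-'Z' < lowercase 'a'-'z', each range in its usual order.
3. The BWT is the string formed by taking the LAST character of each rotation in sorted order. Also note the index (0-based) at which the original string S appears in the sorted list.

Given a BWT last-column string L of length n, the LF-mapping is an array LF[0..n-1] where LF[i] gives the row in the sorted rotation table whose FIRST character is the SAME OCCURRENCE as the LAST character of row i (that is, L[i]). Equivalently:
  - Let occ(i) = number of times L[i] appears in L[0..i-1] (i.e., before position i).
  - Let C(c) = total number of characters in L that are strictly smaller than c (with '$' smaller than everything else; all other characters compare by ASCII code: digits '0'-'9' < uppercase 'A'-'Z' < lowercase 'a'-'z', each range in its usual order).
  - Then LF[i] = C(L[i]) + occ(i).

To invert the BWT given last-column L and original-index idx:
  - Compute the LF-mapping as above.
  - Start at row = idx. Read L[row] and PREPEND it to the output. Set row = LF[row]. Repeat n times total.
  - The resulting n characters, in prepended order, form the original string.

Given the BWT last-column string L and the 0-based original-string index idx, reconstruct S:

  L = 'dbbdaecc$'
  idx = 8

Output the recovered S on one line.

LF mapping: 6 2 3 7 1 8 4 5 0
Walk LF starting at row 8, prepending L[row]:
  step 1: row=8, L[8]='$', prepend. Next row=LF[8]=0
  step 2: row=0, L[0]='d', prepend. Next row=LF[0]=6
  step 3: row=6, L[6]='c', prepend. Next row=LF[6]=4
  step 4: row=4, L[4]='a', prepend. Next row=LF[4]=1
  step 5: row=1, L[1]='b', prepend. Next row=LF[1]=2
  step 6: row=2, L[2]='b', prepend. Next row=LF[2]=3
  step 7: row=3, L[3]='d', prepend. Next row=LF[3]=7
  step 8: row=7, L[7]='c', prepend. Next row=LF[7]=5
  step 9: row=5, L[5]='e', prepend. Next row=LF[5]=8
Reversed output: ecdbbacd$

Answer: ecdbbacd$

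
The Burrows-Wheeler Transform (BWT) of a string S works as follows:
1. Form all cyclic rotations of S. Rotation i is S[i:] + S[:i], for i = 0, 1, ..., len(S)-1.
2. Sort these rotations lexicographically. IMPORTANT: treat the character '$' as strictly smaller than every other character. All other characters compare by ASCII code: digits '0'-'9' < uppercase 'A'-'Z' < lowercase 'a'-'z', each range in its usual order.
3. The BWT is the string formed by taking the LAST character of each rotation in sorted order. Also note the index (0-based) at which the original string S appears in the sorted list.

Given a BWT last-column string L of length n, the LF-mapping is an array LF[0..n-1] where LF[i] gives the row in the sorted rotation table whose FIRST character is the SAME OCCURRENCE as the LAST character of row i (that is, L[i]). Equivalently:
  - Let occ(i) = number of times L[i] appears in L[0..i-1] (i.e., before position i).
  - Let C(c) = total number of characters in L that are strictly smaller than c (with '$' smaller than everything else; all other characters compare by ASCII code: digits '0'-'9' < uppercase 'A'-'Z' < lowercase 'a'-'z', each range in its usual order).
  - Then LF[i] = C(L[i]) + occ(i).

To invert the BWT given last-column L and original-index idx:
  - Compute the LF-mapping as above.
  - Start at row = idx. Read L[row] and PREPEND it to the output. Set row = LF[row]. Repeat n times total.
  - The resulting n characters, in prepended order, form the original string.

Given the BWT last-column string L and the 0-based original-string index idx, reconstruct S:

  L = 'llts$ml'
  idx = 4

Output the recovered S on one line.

LF mapping: 1 2 6 5 0 4 3
Walk LF starting at row 4, prepending L[row]:
  step 1: row=4, L[4]='$', prepend. Next row=LF[4]=0
  step 2: row=0, L[0]='l', prepend. Next row=LF[0]=1
  step 3: row=1, L[1]='l', prepend. Next row=LF[1]=2
  step 4: row=2, L[2]='t', prepend. Next row=LF[2]=6
  step 5: row=6, L[6]='l', prepend. Next row=LF[6]=3
  step 6: row=3, L[3]='s', prepend. Next row=LF[3]=5
  step 7: row=5, L[5]='m', prepend. Next row=LF[5]=4
Reversed output: msltll$

Answer: msltll$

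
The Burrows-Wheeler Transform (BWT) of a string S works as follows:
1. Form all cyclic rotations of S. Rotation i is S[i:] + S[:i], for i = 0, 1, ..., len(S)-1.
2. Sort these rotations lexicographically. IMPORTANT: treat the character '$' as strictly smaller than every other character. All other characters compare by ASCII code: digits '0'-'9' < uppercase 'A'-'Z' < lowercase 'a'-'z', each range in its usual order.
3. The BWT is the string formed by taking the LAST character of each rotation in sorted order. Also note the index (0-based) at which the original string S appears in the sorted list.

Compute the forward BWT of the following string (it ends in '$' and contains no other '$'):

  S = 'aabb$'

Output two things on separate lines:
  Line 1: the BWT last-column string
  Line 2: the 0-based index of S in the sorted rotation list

Answer: b$aba
1

Derivation:
All 5 rotations (rotation i = S[i:]+S[:i]):
  rot[0] = aabb$
  rot[1] = abb$a
  rot[2] = bb$aa
  rot[3] = b$aab
  rot[4] = $aabb
Sorted (with $ < everything):
  sorted[0] = $aabb  (last char: 'b')
  sorted[1] = aabb$  (last char: '$')
  sorted[2] = abb$a  (last char: 'a')
  sorted[3] = b$aab  (last char: 'b')
  sorted[4] = bb$aa  (last char: 'a')
Last column: b$aba
Original string S is at sorted index 1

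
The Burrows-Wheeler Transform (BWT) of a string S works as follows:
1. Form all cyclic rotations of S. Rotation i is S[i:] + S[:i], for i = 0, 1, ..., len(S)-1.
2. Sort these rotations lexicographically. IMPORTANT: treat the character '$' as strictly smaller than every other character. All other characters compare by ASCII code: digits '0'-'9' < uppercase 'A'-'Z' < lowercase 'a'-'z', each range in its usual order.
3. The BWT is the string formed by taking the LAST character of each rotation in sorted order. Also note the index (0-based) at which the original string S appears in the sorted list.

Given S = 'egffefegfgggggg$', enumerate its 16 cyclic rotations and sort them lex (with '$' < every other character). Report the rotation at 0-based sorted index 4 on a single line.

All 16 rotations (rotation i = S[i:]+S[:i]):
  rot[0] = egffefegfgggggg$
  rot[1] = gffefegfgggggg$e
  rot[2] = ffefegfgggggg$eg
  rot[3] = fefegfgggggg$egf
  rot[4] = efegfgggggg$egff
  rot[5] = fegfgggggg$egffe
  rot[6] = egfgggggg$egffef
  rot[7] = gfgggggg$egffefe
  rot[8] = fgggggg$egffefeg
  rot[9] = gggggg$egffefegf
  rot[10] = ggggg$egffefegfg
  rot[11] = gggg$egffefegfgg
  rot[12] = ggg$egffefegfggg
  rot[13] = gg$egffefegfgggg
  rot[14] = g$egffefegfggggg
  rot[15] = $egffefegfgggggg
Sorted (with $ < everything):
  sorted[0] = $egffefegfgggggg
  sorted[1] = efegfgggggg$egff
  sorted[2] = egffefegfgggggg$
  sorted[3] = egfgggggg$egffef
  sorted[4] = fefegfgggggg$egf
  sorted[5] = fegfgggggg$egffe
  sorted[6] = ffefegfgggggg$eg
  sorted[7] = fgggggg$egffefeg
  sorted[8] = g$egffefegfggggg
  sorted[9] = gffefegfgggggg$e
  sorted[10] = gfgggggg$egffefe
  sorted[11] = gg$egffefegfgggg
  sorted[12] = ggg$egffefegfggg
  sorted[13] = gggg$egffefegfgg
  sorted[14] = ggggg$egffefegfg
  sorted[15] = gggggg$egffefegf
sorted[4] = fefegfgggggg$egf

Answer: fefegfgggggg$egf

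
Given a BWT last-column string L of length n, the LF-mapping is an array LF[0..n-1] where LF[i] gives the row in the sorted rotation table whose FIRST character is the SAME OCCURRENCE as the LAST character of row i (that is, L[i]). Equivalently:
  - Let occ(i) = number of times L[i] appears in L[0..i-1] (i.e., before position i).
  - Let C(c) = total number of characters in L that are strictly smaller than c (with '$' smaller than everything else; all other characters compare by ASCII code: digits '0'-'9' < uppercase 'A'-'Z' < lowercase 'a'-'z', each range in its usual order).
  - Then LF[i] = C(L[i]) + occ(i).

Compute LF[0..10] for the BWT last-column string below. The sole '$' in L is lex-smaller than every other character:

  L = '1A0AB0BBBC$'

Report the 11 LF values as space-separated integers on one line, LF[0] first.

Answer: 3 4 1 5 6 2 7 8 9 10 0

Derivation:
Char counts: '$':1, '0':2, '1':1, 'A':2, 'B':4, 'C':1
C (first-col start): C('$')=0, C('0')=1, C('1')=3, C('A')=4, C('B')=6, C('C')=10
L[0]='1': occ=0, LF[0]=C('1')+0=3+0=3
L[1]='A': occ=0, LF[1]=C('A')+0=4+0=4
L[2]='0': occ=0, LF[2]=C('0')+0=1+0=1
L[3]='A': occ=1, LF[3]=C('A')+1=4+1=5
L[4]='B': occ=0, LF[4]=C('B')+0=6+0=6
L[5]='0': occ=1, LF[5]=C('0')+1=1+1=2
L[6]='B': occ=1, LF[6]=C('B')+1=6+1=7
L[7]='B': occ=2, LF[7]=C('B')+2=6+2=8
L[8]='B': occ=3, LF[8]=C('B')+3=6+3=9
L[9]='C': occ=0, LF[9]=C('C')+0=10+0=10
L[10]='$': occ=0, LF[10]=C('$')+0=0+0=0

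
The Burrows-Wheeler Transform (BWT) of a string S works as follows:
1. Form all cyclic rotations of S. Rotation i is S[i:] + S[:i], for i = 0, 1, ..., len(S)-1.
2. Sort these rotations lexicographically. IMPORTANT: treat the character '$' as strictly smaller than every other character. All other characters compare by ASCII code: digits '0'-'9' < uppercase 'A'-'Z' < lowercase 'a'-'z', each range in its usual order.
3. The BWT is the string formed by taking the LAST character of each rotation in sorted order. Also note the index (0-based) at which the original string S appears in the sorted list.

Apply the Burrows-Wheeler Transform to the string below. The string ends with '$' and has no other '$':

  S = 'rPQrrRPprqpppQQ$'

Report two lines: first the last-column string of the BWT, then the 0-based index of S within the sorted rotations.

Answer: QrRQpPrppqPr$rpQ
12

Derivation:
All 16 rotations (rotation i = S[i:]+S[:i]):
  rot[0] = rPQrrRPprqpppQQ$
  rot[1] = PQrrRPprqpppQQ$r
  rot[2] = QrrRPprqpppQQ$rP
  rot[3] = rrRPprqpppQQ$rPQ
  rot[4] = rRPprqpppQQ$rPQr
  rot[5] = RPprqpppQQ$rPQrr
  rot[6] = PprqpppQQ$rPQrrR
  rot[7] = prqpppQQ$rPQrrRP
  rot[8] = rqpppQQ$rPQrrRPp
  rot[9] = qpppQQ$rPQrrRPpr
  rot[10] = pppQQ$rPQrrRPprq
  rot[11] = ppQQ$rPQrrRPprqp
  rot[12] = pQQ$rPQrrRPprqpp
  rot[13] = QQ$rPQrrRPprqppp
  rot[14] = Q$rPQrrRPprqpppQ
  rot[15] = $rPQrrRPprqpppQQ
Sorted (with $ < everything):
  sorted[0] = $rPQrrRPprqpppQQ  (last char: 'Q')
  sorted[1] = PQrrRPprqpppQQ$r  (last char: 'r')
  sorted[2] = PprqpppQQ$rPQrrR  (last char: 'R')
  sorted[3] = Q$rPQrrRPprqpppQ  (last char: 'Q')
  sorted[4] = QQ$rPQrrRPprqppp  (last char: 'p')
  sorted[5] = QrrRPprqpppQQ$rP  (last char: 'P')
  sorted[6] = RPprqpppQQ$rPQrr  (last char: 'r')
  sorted[7] = pQQ$rPQrrRPprqpp  (last char: 'p')
  sorted[8] = ppQQ$rPQrrRPprqp  (last char: 'p')
  sorted[9] = pppQQ$rPQrrRPprq  (last char: 'q')
  sorted[10] = prqpppQQ$rPQrrRP  (last char: 'P')
  sorted[11] = qpppQQ$rPQrrRPpr  (last char: 'r')
  sorted[12] = rPQrrRPprqpppQQ$  (last char: '$')
  sorted[13] = rRPprqpppQQ$rPQr  (last char: 'r')
  sorted[14] = rqpppQQ$rPQrrRPp  (last char: 'p')
  sorted[15] = rrRPprqpppQQ$rPQ  (last char: 'Q')
Last column: QrRQpPrppqPr$rpQ
Original string S is at sorted index 12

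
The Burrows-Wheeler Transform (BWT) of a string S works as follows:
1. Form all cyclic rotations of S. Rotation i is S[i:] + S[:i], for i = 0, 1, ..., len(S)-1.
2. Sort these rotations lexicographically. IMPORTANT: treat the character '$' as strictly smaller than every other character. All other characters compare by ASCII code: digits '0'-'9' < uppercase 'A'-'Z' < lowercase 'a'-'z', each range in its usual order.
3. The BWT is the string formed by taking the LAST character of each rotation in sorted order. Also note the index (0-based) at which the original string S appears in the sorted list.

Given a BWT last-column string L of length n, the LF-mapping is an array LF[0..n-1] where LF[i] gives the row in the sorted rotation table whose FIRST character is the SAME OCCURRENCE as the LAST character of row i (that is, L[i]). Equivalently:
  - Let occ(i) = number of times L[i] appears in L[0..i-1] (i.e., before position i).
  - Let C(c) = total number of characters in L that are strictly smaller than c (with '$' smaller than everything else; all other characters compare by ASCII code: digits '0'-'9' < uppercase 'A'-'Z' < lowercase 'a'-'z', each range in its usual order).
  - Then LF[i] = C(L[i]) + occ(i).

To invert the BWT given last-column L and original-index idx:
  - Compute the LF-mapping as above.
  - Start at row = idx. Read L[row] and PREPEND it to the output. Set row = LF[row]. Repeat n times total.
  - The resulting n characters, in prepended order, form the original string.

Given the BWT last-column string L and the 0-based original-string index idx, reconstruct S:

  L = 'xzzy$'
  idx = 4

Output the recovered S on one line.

LF mapping: 1 3 4 2 0
Walk LF starting at row 4, prepending L[row]:
  step 1: row=4, L[4]='$', prepend. Next row=LF[4]=0
  step 2: row=0, L[0]='x', prepend. Next row=LF[0]=1
  step 3: row=1, L[1]='z', prepend. Next row=LF[1]=3
  step 4: row=3, L[3]='y', prepend. Next row=LF[3]=2
  step 5: row=2, L[2]='z', prepend. Next row=LF[2]=4
Reversed output: zyzx$

Answer: zyzx$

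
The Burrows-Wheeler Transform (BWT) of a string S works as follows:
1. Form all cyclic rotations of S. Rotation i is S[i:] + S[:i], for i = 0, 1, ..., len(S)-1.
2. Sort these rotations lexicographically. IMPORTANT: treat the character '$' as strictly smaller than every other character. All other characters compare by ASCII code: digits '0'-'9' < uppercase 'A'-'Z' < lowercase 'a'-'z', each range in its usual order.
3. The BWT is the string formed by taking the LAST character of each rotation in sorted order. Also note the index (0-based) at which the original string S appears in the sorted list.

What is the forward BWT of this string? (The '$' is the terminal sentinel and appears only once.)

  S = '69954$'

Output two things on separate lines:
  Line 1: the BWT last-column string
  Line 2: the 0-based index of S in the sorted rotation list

All 6 rotations (rotation i = S[i:]+S[:i]):
  rot[0] = 69954$
  rot[1] = 9954$6
  rot[2] = 954$69
  rot[3] = 54$699
  rot[4] = 4$6995
  rot[5] = $69954
Sorted (with $ < everything):
  sorted[0] = $69954  (last char: '4')
  sorted[1] = 4$6995  (last char: '5')
  sorted[2] = 54$699  (last char: '9')
  sorted[3] = 69954$  (last char: '$')
  sorted[4] = 954$69  (last char: '9')
  sorted[5] = 9954$6  (last char: '6')
Last column: 459$96
Original string S is at sorted index 3

Answer: 459$96
3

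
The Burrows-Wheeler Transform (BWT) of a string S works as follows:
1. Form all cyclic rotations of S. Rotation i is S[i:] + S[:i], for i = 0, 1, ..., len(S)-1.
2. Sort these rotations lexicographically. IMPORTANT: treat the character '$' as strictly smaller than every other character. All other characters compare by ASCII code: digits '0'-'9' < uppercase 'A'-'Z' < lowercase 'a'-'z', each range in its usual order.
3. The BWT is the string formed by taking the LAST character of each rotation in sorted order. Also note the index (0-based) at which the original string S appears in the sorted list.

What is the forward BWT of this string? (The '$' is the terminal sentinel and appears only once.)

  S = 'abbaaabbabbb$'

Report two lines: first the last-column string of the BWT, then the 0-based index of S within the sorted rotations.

All 13 rotations (rotation i = S[i:]+S[:i]):
  rot[0] = abbaaabbabbb$
  rot[1] = bbaaabbabbb$a
  rot[2] = baaabbabbb$ab
  rot[3] = aaabbabbb$abb
  rot[4] = aabbabbb$abba
  rot[5] = abbabbb$abbaa
  rot[6] = bbabbb$abbaaa
  rot[7] = babbb$abbaaab
  rot[8] = abbb$abbaaabb
  rot[9] = bbb$abbaaabba
  rot[10] = bb$abbaaabbab
  rot[11] = b$abbaaabbabb
  rot[12] = $abbaaabbabbb
Sorted (with $ < everything):
  sorted[0] = $abbaaabbabbb  (last char: 'b')
  sorted[1] = aaabbabbb$abb  (last char: 'b')
  sorted[2] = aabbabbb$abba  (last char: 'a')
  sorted[3] = abbaaabbabbb$  (last char: '$')
  sorted[4] = abbabbb$abbaa  (last char: 'a')
  sorted[5] = abbb$abbaaabb  (last char: 'b')
  sorted[6] = b$abbaaabbabb  (last char: 'b')
  sorted[7] = baaabbabbb$ab  (last char: 'b')
  sorted[8] = babbb$abbaaab  (last char: 'b')
  sorted[9] = bb$abbaaabbab  (last char: 'b')
  sorted[10] = bbaaabbabbb$a  (last char: 'a')
  sorted[11] = bbabbb$abbaaa  (last char: 'a')
  sorted[12] = bbb$abbaaabba  (last char: 'a')
Last column: bba$abbbbbaaa
Original string S is at sorted index 3

Answer: bba$abbbbbaaa
3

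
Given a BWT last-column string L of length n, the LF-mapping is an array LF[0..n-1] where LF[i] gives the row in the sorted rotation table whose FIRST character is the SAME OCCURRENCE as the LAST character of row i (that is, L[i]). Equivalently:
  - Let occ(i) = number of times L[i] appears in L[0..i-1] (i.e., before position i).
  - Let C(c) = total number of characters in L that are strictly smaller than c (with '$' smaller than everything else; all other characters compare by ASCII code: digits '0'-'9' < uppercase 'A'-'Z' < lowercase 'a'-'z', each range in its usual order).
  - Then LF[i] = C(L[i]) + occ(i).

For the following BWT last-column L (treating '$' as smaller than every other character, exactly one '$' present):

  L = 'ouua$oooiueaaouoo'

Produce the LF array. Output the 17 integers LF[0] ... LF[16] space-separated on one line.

Char counts: '$':1, 'a':3, 'e':1, 'i':1, 'o':7, 'u':4
C (first-col start): C('$')=0, C('a')=1, C('e')=4, C('i')=5, C('o')=6, C('u')=13
L[0]='o': occ=0, LF[0]=C('o')+0=6+0=6
L[1]='u': occ=0, LF[1]=C('u')+0=13+0=13
L[2]='u': occ=1, LF[2]=C('u')+1=13+1=14
L[3]='a': occ=0, LF[3]=C('a')+0=1+0=1
L[4]='$': occ=0, LF[4]=C('$')+0=0+0=0
L[5]='o': occ=1, LF[5]=C('o')+1=6+1=7
L[6]='o': occ=2, LF[6]=C('o')+2=6+2=8
L[7]='o': occ=3, LF[7]=C('o')+3=6+3=9
L[8]='i': occ=0, LF[8]=C('i')+0=5+0=5
L[9]='u': occ=2, LF[9]=C('u')+2=13+2=15
L[10]='e': occ=0, LF[10]=C('e')+0=4+0=4
L[11]='a': occ=1, LF[11]=C('a')+1=1+1=2
L[12]='a': occ=2, LF[12]=C('a')+2=1+2=3
L[13]='o': occ=4, LF[13]=C('o')+4=6+4=10
L[14]='u': occ=3, LF[14]=C('u')+3=13+3=16
L[15]='o': occ=5, LF[15]=C('o')+5=6+5=11
L[16]='o': occ=6, LF[16]=C('o')+6=6+6=12

Answer: 6 13 14 1 0 7 8 9 5 15 4 2 3 10 16 11 12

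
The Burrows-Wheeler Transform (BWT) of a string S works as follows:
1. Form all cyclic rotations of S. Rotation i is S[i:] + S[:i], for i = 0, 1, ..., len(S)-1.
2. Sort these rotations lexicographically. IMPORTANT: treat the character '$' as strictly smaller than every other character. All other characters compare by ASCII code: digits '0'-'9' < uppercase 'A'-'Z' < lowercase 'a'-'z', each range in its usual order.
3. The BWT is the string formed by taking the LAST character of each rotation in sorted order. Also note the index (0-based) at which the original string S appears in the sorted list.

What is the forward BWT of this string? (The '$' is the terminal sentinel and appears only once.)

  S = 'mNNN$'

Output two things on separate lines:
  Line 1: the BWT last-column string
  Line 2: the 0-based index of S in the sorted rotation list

All 5 rotations (rotation i = S[i:]+S[:i]):
  rot[0] = mNNN$
  rot[1] = NNN$m
  rot[2] = NN$mN
  rot[3] = N$mNN
  rot[4] = $mNNN
Sorted (with $ < everything):
  sorted[0] = $mNNN  (last char: 'N')
  sorted[1] = N$mNN  (last char: 'N')
  sorted[2] = NN$mN  (last char: 'N')
  sorted[3] = NNN$m  (last char: 'm')
  sorted[4] = mNNN$  (last char: '$')
Last column: NNNm$
Original string S is at sorted index 4

Answer: NNNm$
4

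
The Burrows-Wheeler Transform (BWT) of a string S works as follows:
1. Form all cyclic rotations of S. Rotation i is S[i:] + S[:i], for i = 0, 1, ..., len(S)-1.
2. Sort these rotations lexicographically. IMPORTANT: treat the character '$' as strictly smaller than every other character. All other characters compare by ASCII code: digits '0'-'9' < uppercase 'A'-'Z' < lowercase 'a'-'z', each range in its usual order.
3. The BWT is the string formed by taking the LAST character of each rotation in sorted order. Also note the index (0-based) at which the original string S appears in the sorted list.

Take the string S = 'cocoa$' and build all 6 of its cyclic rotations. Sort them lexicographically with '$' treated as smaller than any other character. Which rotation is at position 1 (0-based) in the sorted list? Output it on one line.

Answer: a$coco

Derivation:
All 6 rotations (rotation i = S[i:]+S[:i]):
  rot[0] = cocoa$
  rot[1] = ocoa$c
  rot[2] = coa$co
  rot[3] = oa$coc
  rot[4] = a$coco
  rot[5] = $cocoa
Sorted (with $ < everything):
  sorted[0] = $cocoa
  sorted[1] = a$coco
  sorted[2] = coa$co
  sorted[3] = cocoa$
  sorted[4] = oa$coc
  sorted[5] = ocoa$c
sorted[1] = a$coco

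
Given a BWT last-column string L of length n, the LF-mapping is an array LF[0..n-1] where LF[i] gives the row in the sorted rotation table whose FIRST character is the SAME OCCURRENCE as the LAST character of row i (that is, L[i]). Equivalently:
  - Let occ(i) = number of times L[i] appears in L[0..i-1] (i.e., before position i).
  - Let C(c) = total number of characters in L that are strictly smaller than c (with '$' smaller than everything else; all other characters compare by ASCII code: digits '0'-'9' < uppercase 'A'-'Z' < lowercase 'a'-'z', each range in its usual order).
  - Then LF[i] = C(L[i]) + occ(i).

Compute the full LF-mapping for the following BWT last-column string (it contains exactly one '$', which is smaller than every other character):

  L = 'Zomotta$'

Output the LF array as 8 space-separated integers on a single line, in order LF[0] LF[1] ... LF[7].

Char counts: '$':1, 'Z':1, 'a':1, 'm':1, 'o':2, 't':2
C (first-col start): C('$')=0, C('Z')=1, C('a')=2, C('m')=3, C('o')=4, C('t')=6
L[0]='Z': occ=0, LF[0]=C('Z')+0=1+0=1
L[1]='o': occ=0, LF[1]=C('o')+0=4+0=4
L[2]='m': occ=0, LF[2]=C('m')+0=3+0=3
L[3]='o': occ=1, LF[3]=C('o')+1=4+1=5
L[4]='t': occ=0, LF[4]=C('t')+0=6+0=6
L[5]='t': occ=1, LF[5]=C('t')+1=6+1=7
L[6]='a': occ=0, LF[6]=C('a')+0=2+0=2
L[7]='$': occ=0, LF[7]=C('$')+0=0+0=0

Answer: 1 4 3 5 6 7 2 0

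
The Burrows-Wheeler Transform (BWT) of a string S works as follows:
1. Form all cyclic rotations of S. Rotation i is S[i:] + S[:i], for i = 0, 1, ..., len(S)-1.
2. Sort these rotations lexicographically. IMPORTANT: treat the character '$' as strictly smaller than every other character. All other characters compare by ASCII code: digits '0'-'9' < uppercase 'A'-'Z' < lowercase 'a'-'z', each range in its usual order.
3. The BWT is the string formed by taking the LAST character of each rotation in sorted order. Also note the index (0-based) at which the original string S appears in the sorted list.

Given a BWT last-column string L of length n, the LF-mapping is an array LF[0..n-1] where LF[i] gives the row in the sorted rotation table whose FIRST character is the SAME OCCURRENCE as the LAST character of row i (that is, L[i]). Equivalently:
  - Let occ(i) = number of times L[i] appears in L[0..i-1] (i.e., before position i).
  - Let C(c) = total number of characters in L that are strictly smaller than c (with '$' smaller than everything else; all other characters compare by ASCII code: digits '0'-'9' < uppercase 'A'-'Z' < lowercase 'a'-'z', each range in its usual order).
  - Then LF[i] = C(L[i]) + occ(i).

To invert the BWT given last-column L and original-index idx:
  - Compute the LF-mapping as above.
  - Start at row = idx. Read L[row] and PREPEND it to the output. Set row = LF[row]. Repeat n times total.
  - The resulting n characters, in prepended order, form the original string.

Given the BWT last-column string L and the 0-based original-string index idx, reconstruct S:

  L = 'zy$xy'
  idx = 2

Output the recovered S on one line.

Answer: yxyz$

Derivation:
LF mapping: 4 2 0 1 3
Walk LF starting at row 2, prepending L[row]:
  step 1: row=2, L[2]='$', prepend. Next row=LF[2]=0
  step 2: row=0, L[0]='z', prepend. Next row=LF[0]=4
  step 3: row=4, L[4]='y', prepend. Next row=LF[4]=3
  step 4: row=3, L[3]='x', prepend. Next row=LF[3]=1
  step 5: row=1, L[1]='y', prepend. Next row=LF[1]=2
Reversed output: yxyz$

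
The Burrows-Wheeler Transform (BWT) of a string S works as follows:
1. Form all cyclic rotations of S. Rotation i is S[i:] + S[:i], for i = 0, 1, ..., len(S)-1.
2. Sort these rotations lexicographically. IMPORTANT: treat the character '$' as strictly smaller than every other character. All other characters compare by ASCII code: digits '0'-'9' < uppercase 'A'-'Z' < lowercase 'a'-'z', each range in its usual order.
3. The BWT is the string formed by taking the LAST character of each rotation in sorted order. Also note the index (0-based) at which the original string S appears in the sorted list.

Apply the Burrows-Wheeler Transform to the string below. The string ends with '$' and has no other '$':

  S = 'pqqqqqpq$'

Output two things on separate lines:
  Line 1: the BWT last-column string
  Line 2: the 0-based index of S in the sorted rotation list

All 9 rotations (rotation i = S[i:]+S[:i]):
  rot[0] = pqqqqqpq$
  rot[1] = qqqqqpq$p
  rot[2] = qqqqpq$pq
  rot[3] = qqqpq$pqq
  rot[4] = qqpq$pqqq
  rot[5] = qpq$pqqqq
  rot[6] = pq$pqqqqq
  rot[7] = q$pqqqqqp
  rot[8] = $pqqqqqpq
Sorted (with $ < everything):
  sorted[0] = $pqqqqqpq  (last char: 'q')
  sorted[1] = pq$pqqqqq  (last char: 'q')
  sorted[2] = pqqqqqpq$  (last char: '$')
  sorted[3] = q$pqqqqqp  (last char: 'p')
  sorted[4] = qpq$pqqqq  (last char: 'q')
  sorted[5] = qqpq$pqqq  (last char: 'q')
  sorted[6] = qqqpq$pqq  (last char: 'q')
  sorted[7] = qqqqpq$pq  (last char: 'q')
  sorted[8] = qqqqqpq$p  (last char: 'p')
Last column: qq$pqqqqp
Original string S is at sorted index 2

Answer: qq$pqqqqp
2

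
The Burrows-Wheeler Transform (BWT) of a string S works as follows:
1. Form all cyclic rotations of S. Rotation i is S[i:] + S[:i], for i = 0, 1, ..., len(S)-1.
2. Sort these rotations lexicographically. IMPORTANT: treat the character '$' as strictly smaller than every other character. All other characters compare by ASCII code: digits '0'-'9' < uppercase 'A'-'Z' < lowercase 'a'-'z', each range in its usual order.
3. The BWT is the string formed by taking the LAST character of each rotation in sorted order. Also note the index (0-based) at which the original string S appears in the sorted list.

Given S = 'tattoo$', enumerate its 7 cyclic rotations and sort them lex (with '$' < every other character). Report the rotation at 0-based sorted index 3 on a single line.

All 7 rotations (rotation i = S[i:]+S[:i]):
  rot[0] = tattoo$
  rot[1] = attoo$t
  rot[2] = ttoo$ta
  rot[3] = too$tat
  rot[4] = oo$tatt
  rot[5] = o$tatto
  rot[6] = $tattoo
Sorted (with $ < everything):
  sorted[0] = $tattoo
  sorted[1] = attoo$t
  sorted[2] = o$tatto
  sorted[3] = oo$tatt
  sorted[4] = tattoo$
  sorted[5] = too$tat
  sorted[6] = ttoo$ta
sorted[3] = oo$tatt

Answer: oo$tatt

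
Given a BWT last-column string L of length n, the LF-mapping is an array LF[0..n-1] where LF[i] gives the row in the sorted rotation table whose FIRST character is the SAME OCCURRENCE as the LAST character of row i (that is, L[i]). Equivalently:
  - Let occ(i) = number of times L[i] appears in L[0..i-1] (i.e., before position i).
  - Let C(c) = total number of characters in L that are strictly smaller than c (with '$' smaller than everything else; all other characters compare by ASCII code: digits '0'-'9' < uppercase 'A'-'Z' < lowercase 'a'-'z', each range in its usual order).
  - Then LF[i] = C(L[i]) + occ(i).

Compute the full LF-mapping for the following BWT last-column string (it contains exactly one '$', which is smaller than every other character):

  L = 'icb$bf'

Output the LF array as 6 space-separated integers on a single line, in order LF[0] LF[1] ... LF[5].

Answer: 5 3 1 0 2 4

Derivation:
Char counts: '$':1, 'b':2, 'c':1, 'f':1, 'i':1
C (first-col start): C('$')=0, C('b')=1, C('c')=3, C('f')=4, C('i')=5
L[0]='i': occ=0, LF[0]=C('i')+0=5+0=5
L[1]='c': occ=0, LF[1]=C('c')+0=3+0=3
L[2]='b': occ=0, LF[2]=C('b')+0=1+0=1
L[3]='$': occ=0, LF[3]=C('$')+0=0+0=0
L[4]='b': occ=1, LF[4]=C('b')+1=1+1=2
L[5]='f': occ=0, LF[5]=C('f')+0=4+0=4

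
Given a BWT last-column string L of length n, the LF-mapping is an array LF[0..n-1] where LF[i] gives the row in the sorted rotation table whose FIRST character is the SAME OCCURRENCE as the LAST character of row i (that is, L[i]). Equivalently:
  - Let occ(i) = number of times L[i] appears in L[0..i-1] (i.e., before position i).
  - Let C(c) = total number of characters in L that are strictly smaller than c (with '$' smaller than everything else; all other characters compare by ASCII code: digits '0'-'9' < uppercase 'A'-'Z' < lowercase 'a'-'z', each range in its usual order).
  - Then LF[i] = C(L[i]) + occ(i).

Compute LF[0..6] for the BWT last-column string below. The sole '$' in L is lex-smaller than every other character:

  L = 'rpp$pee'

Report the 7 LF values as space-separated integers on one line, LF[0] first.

Char counts: '$':1, 'e':2, 'p':3, 'r':1
C (first-col start): C('$')=0, C('e')=1, C('p')=3, C('r')=6
L[0]='r': occ=0, LF[0]=C('r')+0=6+0=6
L[1]='p': occ=0, LF[1]=C('p')+0=3+0=3
L[2]='p': occ=1, LF[2]=C('p')+1=3+1=4
L[3]='$': occ=0, LF[3]=C('$')+0=0+0=0
L[4]='p': occ=2, LF[4]=C('p')+2=3+2=5
L[5]='e': occ=0, LF[5]=C('e')+0=1+0=1
L[6]='e': occ=1, LF[6]=C('e')+1=1+1=2

Answer: 6 3 4 0 5 1 2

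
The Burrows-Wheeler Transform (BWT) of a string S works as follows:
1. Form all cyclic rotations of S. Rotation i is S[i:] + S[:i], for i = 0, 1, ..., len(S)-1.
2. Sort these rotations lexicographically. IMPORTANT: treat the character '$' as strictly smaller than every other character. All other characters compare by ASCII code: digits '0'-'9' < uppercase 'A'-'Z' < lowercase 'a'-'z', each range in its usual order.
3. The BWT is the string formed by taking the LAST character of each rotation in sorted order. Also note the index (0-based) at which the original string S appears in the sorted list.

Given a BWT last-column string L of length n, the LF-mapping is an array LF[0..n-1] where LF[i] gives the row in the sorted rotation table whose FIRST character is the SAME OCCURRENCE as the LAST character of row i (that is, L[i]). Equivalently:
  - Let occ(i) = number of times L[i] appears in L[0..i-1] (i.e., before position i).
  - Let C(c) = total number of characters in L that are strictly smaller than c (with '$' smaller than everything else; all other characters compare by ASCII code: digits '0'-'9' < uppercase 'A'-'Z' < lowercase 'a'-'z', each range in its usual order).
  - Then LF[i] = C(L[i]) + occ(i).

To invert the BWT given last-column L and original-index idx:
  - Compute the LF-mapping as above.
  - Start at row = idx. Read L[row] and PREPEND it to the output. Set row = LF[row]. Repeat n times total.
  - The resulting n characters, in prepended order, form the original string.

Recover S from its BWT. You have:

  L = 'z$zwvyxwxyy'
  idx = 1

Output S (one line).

Answer: vxyxyzwwyz$

Derivation:
LF mapping: 9 0 10 2 1 6 4 3 5 7 8
Walk LF starting at row 1, prepending L[row]:
  step 1: row=1, L[1]='$', prepend. Next row=LF[1]=0
  step 2: row=0, L[0]='z', prepend. Next row=LF[0]=9
  step 3: row=9, L[9]='y', prepend. Next row=LF[9]=7
  step 4: row=7, L[7]='w', prepend. Next row=LF[7]=3
  step 5: row=3, L[3]='w', prepend. Next row=LF[3]=2
  step 6: row=2, L[2]='z', prepend. Next row=LF[2]=10
  step 7: row=10, L[10]='y', prepend. Next row=LF[10]=8
  step 8: row=8, L[8]='x', prepend. Next row=LF[8]=5
  step 9: row=5, L[5]='y', prepend. Next row=LF[5]=6
  step 10: row=6, L[6]='x', prepend. Next row=LF[6]=4
  step 11: row=4, L[4]='v', prepend. Next row=LF[4]=1
Reversed output: vxyxyzwwyz$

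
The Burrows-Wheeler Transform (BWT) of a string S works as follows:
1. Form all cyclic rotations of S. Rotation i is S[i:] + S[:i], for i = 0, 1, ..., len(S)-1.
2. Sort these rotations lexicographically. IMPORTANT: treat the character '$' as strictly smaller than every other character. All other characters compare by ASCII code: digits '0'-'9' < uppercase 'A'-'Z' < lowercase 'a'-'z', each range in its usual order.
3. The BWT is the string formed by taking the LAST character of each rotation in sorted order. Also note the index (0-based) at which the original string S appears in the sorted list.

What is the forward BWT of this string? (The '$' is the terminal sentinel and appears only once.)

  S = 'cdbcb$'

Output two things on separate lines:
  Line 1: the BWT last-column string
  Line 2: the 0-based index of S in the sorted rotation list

All 6 rotations (rotation i = S[i:]+S[:i]):
  rot[0] = cdbcb$
  rot[1] = dbcb$c
  rot[2] = bcb$cd
  rot[3] = cb$cdb
  rot[4] = b$cdbc
  rot[5] = $cdbcb
Sorted (with $ < everything):
  sorted[0] = $cdbcb  (last char: 'b')
  sorted[1] = b$cdbc  (last char: 'c')
  sorted[2] = bcb$cd  (last char: 'd')
  sorted[3] = cb$cdb  (last char: 'b')
  sorted[4] = cdbcb$  (last char: '$')
  sorted[5] = dbcb$c  (last char: 'c')
Last column: bcdb$c
Original string S is at sorted index 4

Answer: bcdb$c
4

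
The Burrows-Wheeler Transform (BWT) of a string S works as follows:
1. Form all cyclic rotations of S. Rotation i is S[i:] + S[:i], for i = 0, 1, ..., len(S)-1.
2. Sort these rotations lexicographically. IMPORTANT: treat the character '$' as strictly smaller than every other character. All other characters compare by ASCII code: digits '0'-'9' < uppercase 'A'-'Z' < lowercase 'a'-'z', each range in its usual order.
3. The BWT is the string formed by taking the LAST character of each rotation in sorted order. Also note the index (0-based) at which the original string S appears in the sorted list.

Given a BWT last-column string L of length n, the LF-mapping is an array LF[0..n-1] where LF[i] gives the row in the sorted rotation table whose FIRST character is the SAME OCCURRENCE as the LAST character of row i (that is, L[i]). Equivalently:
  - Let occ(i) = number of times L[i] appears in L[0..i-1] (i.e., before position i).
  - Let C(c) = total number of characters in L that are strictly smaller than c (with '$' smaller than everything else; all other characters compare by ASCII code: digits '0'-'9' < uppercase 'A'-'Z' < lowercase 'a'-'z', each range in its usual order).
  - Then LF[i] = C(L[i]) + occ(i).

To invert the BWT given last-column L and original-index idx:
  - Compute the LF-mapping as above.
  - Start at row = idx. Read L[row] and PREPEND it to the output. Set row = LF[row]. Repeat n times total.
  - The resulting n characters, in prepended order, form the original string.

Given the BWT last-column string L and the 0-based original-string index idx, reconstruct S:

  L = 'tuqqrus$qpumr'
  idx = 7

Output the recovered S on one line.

Answer: ruumuqsrqqpt$

Derivation:
LF mapping: 9 10 3 4 6 11 8 0 5 2 12 1 7
Walk LF starting at row 7, prepending L[row]:
  step 1: row=7, L[7]='$', prepend. Next row=LF[7]=0
  step 2: row=0, L[0]='t', prepend. Next row=LF[0]=9
  step 3: row=9, L[9]='p', prepend. Next row=LF[9]=2
  step 4: row=2, L[2]='q', prepend. Next row=LF[2]=3
  step 5: row=3, L[3]='q', prepend. Next row=LF[3]=4
  step 6: row=4, L[4]='r', prepend. Next row=LF[4]=6
  step 7: row=6, L[6]='s', prepend. Next row=LF[6]=8
  step 8: row=8, L[8]='q', prepend. Next row=LF[8]=5
  step 9: row=5, L[5]='u', prepend. Next row=LF[5]=11
  step 10: row=11, L[11]='m', prepend. Next row=LF[11]=1
  step 11: row=1, L[1]='u', prepend. Next row=LF[1]=10
  step 12: row=10, L[10]='u', prepend. Next row=LF[10]=12
  step 13: row=12, L[12]='r', prepend. Next row=LF[12]=7
Reversed output: ruumuqsrqqpt$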